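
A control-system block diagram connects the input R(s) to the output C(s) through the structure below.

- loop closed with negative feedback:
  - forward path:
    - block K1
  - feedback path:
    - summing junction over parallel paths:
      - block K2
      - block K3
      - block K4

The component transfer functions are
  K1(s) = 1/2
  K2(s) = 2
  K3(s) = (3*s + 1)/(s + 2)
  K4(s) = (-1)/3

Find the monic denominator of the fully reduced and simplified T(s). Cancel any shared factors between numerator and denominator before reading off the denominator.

Step 1. parallel reduction of K2, K3, K4 gives (14*s + 13)/(3*s + 6)
Step 2. feedback reduction of K1, (K2+K3+K4) gives (3*s + 6)/(20*s + 25)
T(s) is the step-2 result (common factors already cancelled). Leading coefficient of the denominator: 20. Divide through by 20 for the monic polynomial.

Hence the answer: s + 5/4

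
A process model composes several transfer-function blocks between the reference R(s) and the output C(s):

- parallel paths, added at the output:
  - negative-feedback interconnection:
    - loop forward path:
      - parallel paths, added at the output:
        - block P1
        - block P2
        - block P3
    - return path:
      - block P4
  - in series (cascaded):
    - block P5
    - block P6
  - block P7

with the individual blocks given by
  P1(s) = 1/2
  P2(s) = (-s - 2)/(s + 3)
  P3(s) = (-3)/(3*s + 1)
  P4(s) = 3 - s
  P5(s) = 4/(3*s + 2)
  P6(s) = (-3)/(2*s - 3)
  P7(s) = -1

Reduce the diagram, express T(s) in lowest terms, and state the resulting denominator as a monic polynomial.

(1) parallel reduction of P1, P2, P3 = (-3*s^2 - 10*s - 19)/(6*s^2 + 20*s + 6)
(2) feedback reduction of (P1+P2+P3), P4 = (-3*s^2 - 10*s - 19)/(3*s^3 + 7*s^2 + 9*s - 51)
(3) combine P5, P6 in series = (-12)/(6*s^2 - 5*s - 6)
(4) parallel reduction of [(P1+P2+P3)/(1+(P1+P2+P3)*P4)], (P5*P6), P7 = (-18*s^5 - 45*s^4 - 82*s^3 + 263*s^2 - 154*s + 420)/(18*s^5 + 27*s^4 + s^3 - 393*s^2 + 201*s + 306)
Step 4 gives the fully reduced T(s), with no common factor left to cancel. The denominator's leading coefficient is 18, so divide each of its coefficients by 18 to get the monic form.

Therefore the answer is s^5 + 3*s^4/2 + s^3/18 - 131*s^2/6 + 67*s/6 + 17.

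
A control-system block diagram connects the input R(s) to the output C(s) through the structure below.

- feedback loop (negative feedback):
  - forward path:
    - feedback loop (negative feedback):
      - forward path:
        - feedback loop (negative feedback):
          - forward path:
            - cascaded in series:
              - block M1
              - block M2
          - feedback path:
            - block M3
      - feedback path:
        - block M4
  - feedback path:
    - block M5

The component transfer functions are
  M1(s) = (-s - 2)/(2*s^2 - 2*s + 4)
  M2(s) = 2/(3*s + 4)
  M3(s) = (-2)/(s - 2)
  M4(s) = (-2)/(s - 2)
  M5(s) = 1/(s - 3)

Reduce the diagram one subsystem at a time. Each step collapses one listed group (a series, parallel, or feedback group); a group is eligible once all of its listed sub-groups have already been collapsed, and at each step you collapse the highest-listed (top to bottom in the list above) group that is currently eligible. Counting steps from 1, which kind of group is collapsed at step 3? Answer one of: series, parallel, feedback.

Step 1 - series reduction of M1, M2
Step 2 - reduce the feedback loop with forward (M1*M2) and return M3
Step 3 - reduce the feedback loop with forward [(M1*M2)/(1+(M1*M2)*M3)] and return M4
Step 4 - close the feedback loop around [[(M1*M2)/(1+(M1*M2)*M3)]/(1+[(M1*M2)/(1+(M1*M2)*M3)]*M4)], M5
Step 3 collapses a feedback group.

Answer: feedback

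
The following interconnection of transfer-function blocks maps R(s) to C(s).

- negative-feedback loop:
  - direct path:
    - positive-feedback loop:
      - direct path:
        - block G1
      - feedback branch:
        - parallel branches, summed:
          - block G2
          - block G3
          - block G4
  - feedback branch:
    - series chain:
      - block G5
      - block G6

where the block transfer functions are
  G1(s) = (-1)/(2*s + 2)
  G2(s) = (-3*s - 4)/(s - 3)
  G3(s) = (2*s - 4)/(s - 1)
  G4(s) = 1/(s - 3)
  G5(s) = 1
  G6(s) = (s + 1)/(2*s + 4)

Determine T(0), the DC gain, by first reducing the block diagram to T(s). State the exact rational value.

Reducing step by step:

[1] parallel reduction of G2, G3, G4: (-s^2 - 10*s + 15)/(s^2 - 4*s + 3)
[2] reduce the feedback loop with forward G1 and return (G2+G3+G4): (-s^2 + 4*s - 3)/(2*s^3 - 7*s^2 - 12*s + 21)
[3] combine G5, G6 in series: (s + 1)/(2*s + 4)
[4] apply the feedback formula to [G1/(1-G1*(G2+G3+G4))], (G5*G6): (-2*s^3 + 4*s^2 + 10*s - 12)/(4*s^4 - 7*s^3 - 49*s^2 - 5*s + 81)
Evaluating the step-4 result (the overall T(s)) at s = 0 gives T(0) = -12/81 = -4/27.

Answer: -4/27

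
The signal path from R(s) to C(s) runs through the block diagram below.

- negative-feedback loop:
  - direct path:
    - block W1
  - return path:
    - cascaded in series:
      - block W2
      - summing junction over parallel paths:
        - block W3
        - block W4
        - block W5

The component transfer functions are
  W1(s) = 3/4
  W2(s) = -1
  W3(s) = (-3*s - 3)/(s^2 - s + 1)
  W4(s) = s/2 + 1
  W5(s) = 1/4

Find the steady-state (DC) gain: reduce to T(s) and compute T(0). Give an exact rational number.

Reducing step by step:

1. reduce the parallel group W3, W4, W5 gives (2*s^3 + 3*s^2 - 15*s - 7)/(4*s^2 - 4*s + 4)
2. combine W2, (W3+W4+W5) in series gives (-2*s^3 - 3*s^2 + 15*s + 7)/(4*s^2 - 4*s + 4)
3. apply the feedback formula to W1, (W2*(W3+W4+W5)) gives (-12*s^2 + 12*s - 12)/(6*s^3 - 7*s^2 - 29*s - 37)
DC gain: substitute s = 0 into T(s) from step 3: T(0) = -12/(-37) = 12/37.

Answer: 12/37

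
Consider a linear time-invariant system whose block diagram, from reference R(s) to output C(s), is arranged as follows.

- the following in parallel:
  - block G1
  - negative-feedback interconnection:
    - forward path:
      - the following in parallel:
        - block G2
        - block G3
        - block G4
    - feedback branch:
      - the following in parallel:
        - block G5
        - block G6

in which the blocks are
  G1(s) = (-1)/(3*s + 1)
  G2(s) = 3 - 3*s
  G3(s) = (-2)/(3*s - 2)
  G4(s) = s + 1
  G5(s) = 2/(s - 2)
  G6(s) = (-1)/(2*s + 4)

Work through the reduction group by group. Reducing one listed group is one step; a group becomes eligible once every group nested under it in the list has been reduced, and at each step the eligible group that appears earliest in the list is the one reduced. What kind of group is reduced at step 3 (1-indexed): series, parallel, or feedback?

Step 1 - add G2, G3, G4 (parallel)
Step 2 - reduce the parallel group G5, G6
Step 3 - apply the feedback formula to (G2+G3+G4), (G5+G6)
Step 4 - combine G1, [(G2+G3+G4)/(1+(G2+G3+G4)*(G5+G6))] in parallel
Step 3 collapses a feedback group.

Answer: feedback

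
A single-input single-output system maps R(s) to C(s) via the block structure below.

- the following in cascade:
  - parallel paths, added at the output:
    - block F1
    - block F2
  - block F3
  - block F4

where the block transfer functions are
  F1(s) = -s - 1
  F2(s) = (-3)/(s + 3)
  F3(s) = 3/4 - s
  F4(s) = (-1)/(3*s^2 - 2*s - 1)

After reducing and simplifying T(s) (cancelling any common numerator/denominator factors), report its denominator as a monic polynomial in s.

Answer: s^3 + 7*s^2/3 - 7*s/3 - 1

Working:
Step 1: add F1, F2 (parallel) gives (-s^2 - 4*s - 6)/(s + 3)
Step 2: combine (F1+F2), F3, F4 in series gives (-4*s^3 - 13*s^2 - 12*s + 18)/(12*s^3 + 28*s^2 - 28*s - 12)
T(s) is the step-2 result (common factors already cancelled). Leading coefficient of the denominator: 12. Divide through by 12 for the monic polynomial.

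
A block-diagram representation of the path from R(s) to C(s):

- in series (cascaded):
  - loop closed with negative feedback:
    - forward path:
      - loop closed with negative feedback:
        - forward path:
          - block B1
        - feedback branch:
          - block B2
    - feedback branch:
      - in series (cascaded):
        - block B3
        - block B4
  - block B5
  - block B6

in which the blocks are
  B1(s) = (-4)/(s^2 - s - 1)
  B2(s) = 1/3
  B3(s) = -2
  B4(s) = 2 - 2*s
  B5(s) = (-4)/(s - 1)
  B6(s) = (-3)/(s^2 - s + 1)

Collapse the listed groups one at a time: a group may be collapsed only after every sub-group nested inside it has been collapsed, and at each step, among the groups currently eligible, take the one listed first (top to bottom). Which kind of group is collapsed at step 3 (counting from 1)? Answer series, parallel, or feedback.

The answer is feedback.

Reasoning:
1. reduce the feedback loop with forward B1 and return B2
2. reduce the series chain B3, B4
3. feedback reduction of [B1/(1+B1*B2)], (B3*B4)
4. multiply [[B1/(1+B1*B2)]/(1+[B1/(1+B1*B2)]*(B3*B4))], B5, B6 (series)
At step 3 the group reduced is feedback.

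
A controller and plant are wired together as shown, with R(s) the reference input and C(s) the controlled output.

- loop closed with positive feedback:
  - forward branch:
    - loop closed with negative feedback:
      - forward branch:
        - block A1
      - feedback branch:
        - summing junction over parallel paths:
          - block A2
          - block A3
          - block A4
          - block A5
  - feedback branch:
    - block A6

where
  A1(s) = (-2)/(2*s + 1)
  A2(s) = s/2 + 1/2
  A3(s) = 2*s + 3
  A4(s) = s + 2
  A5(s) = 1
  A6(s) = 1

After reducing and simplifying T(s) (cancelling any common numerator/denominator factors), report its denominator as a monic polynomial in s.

Step 1. parallel reduction of A2, A3, A4, A5 -> 7*s/2 + 13/2
Step 2. close the feedback loop around A1, (A2+A3+A4+A5) -> 2/(5*s + 12)
Step 3. apply the feedback formula to [A1/(1+A1*(A2+A3+A4+A5))], A6 -> 2/(5*s + 10)
The result of step 3 is T(s) in lowest terms. Its denominator has leading coefficient 5; dividing the denominator through by 5 makes it monic.

Final answer: s + 2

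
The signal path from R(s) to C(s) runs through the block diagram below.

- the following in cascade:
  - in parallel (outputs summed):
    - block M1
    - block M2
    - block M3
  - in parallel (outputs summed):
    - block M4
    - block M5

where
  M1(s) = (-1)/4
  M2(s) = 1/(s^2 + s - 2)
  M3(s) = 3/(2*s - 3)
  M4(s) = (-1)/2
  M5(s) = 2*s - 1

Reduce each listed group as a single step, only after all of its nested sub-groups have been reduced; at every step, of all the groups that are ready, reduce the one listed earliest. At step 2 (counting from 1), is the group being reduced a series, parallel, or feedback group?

The answer is parallel.

Reasoning:
(1) reduce the parallel group M1, M2, M3
(2) reduce the parallel group M4, M5
(3) cascade (M1+M2+M3), (M4+M5)
So the answer for step 2 is parallel.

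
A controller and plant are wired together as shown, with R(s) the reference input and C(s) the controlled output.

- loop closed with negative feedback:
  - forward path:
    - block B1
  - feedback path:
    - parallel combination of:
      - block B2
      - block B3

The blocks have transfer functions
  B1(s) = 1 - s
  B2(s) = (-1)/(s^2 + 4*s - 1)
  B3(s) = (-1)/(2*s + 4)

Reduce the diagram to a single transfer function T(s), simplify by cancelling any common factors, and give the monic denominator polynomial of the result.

Reducing step by step:

[1] reduce the parallel group B2, B3, giving (-s^2 - 6*s - 3)/(2*s^3 + 12*s^2 + 14*s - 4)
[2] close the feedback loop around B1, (B2+B3), giving (-2*s^4 - 10*s^3 - 2*s^2 + 18*s - 4)/(3*s^3 + 17*s^2 + 11*s - 7)
That last expression is T(s), already simplified. Scaling its denominator by 1/3 (the reciprocal of the leading coefficient) yields the monic denominator.

Answer: s^3 + 17*s^2/3 + 11*s/3 - 7/3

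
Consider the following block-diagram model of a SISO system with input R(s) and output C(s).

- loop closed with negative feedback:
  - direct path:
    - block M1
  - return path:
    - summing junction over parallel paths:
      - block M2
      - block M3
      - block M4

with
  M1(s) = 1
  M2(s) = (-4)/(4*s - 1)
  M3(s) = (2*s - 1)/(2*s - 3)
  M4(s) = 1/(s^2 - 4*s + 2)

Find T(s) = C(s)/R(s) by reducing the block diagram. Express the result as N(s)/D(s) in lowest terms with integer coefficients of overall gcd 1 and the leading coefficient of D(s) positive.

Step 1. reduce the parallel group M2, M3, M4 = (8*s^4 - 46*s^3 + 93*s^2 - 94*s + 29)/(8*s^4 - 46*s^3 + 75*s^2 - 40*s + 6)
Step 2. close the feedback loop around M1, (M2+M3+M4): this yields T(s), and no further normalization is needed

Final answer: (8*s^4 - 46*s^3 + 75*s^2 - 40*s + 6)/(16*s^4 - 92*s^3 + 168*s^2 - 134*s + 35)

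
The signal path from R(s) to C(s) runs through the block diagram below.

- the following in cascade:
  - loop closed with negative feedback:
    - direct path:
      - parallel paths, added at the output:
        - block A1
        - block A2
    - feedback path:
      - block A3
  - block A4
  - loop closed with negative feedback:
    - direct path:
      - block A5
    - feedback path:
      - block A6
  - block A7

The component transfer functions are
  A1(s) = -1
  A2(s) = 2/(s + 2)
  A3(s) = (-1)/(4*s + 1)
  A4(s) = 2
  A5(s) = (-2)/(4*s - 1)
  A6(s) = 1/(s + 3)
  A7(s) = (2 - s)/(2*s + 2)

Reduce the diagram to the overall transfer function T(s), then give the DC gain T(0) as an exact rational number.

The answer is 0.

Reasoning:
(1) reduce the parallel group A1, A2 -> (-s)/(s + 2)
(2) close the feedback loop around (A1+A2), A3 -> (-4*s^2 - s)/(4*s^2 + 10*s + 2)
(3) close the feedback loop around A5, A6 -> (-2*s - 6)/(4*s^2 + 11*s - 5)
(4) combine [(A1+A2)/(1+(A1+A2)*A3)], A4, [A5/(1+A5*A6)], A7 in series -> (-4*s^4 - 5*s^3 + 23*s^2 + 6*s)/(8*s^5 + 50*s^4 + 91*s^3 + 35*s^2 - 19*s - 5)
The step-4 result is T(s). Setting s = 0: T(0) = 0/(-5) = 0.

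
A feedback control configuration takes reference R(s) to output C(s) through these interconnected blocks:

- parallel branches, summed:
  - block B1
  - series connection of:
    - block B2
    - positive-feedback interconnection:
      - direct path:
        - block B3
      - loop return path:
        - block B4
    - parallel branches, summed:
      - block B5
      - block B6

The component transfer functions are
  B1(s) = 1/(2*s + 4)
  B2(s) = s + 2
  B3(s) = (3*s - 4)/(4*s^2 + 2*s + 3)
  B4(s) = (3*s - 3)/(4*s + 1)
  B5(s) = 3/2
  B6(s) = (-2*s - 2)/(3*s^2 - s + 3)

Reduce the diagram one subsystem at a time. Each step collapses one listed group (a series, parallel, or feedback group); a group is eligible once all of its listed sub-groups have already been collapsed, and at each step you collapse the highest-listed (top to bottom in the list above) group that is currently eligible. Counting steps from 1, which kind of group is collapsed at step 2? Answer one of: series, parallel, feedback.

Step 1 - feedback reduction of B3, B4
Step 2 - add B5, B6 (parallel)
Step 3 - series reduction of B2, [B3/(1-B3*B4)], (B5+B6)
Step 4 - reduce the parallel group B1, (B2*[B3/(1-B3*B4)]*(B5+B6))
At step 2 the group reduced is parallel.

Hence the answer: parallel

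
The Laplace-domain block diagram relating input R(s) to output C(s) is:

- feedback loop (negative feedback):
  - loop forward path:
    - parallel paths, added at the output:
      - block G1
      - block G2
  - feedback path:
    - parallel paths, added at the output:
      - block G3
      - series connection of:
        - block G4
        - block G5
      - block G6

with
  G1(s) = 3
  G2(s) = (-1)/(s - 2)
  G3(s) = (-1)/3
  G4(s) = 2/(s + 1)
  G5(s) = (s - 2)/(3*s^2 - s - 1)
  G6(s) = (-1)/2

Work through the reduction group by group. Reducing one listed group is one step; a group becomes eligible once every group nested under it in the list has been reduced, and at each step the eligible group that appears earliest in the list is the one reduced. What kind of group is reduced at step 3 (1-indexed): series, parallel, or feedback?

1. add G1, G2 (parallel)
2. reduce the series chain G4, G5
3. combine G3, (G4*G5), G6 in parallel
4. reduce the feedback loop with forward (G1+G2) and return (G3+(G4*G5)+G6)
At step 3 the group reduced is parallel.

Hence the answer: parallel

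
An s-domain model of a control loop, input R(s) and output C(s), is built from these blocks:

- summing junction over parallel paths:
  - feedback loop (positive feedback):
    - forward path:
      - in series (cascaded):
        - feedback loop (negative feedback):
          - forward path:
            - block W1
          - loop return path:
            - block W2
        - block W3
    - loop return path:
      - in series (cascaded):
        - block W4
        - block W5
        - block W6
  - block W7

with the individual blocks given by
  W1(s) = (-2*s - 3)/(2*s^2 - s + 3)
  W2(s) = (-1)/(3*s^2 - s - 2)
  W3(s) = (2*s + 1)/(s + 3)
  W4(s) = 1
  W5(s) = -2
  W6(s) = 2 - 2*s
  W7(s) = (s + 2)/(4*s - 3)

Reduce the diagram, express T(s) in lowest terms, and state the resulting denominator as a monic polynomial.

(1) reduce the feedback loop with forward W1 and return W2; result (-6*s^3 - 7*s^2 + 7*s + 6)/(6*s^4 - 5*s^3 + 6*s^2 + s - 3)
(2) cascade [W1/(1+W1*W2)], W3; result (-12*s^4 - 20*s^3 + 7*s^2 + 19*s + 6)/(6*s^5 + 13*s^4 - 9*s^3 + 19*s^2 - 9)
(3) combine W4, W5, W6 in series; result 4*s - 4
(4) reduce the feedback loop with forward ([W1/(1+W1*W2)]*W3) and return (W4*W5*W6); result (-12*s^4 - 20*s^3 + 7*s^2 + 19*s + 6)/(54*s^5 + 45*s^4 - 117*s^3 - 29*s^2 + 52*s + 15)
(5) add [([W1/(1+W1*W2)]*W3)/(1-([W1/(1+W1*W2)]*W3)*(W4*W5*W6))], W7 (parallel); result (54*s^6 + 105*s^5 - 71*s^4 - 175*s^3 + 49*s^2 + 86*s + 12)/(216*s^6 + 18*s^5 - 603*s^4 + 235*s^3 + 295*s^2 - 96*s - 45)
The result of step 5 is T(s) in lowest terms. Its denominator has leading coefficient 216; dividing the denominator through by 216 makes it monic.

Final answer: s^6 + s^5/12 - 67*s^4/24 + 235*s^3/216 + 295*s^2/216 - 4*s/9 - 5/24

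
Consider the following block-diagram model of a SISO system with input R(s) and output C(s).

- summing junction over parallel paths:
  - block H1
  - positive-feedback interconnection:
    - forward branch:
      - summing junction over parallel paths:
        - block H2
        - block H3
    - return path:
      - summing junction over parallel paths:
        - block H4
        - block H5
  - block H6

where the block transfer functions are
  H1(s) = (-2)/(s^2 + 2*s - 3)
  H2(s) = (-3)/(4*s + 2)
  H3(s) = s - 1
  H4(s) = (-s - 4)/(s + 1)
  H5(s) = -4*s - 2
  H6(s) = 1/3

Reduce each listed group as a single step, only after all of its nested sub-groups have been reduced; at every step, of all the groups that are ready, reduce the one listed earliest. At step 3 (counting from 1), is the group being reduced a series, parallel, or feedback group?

Reducing step by step:

Step 1 - combine H2, H3 in parallel
Step 2 - sum the parallel branches H4, H5
Step 3 - reduce the feedback loop with forward (H2+H3) and return (H4+H5)
Step 4 - reduce the parallel group H1, [(H2+H3)/(1-(H2+H3)*(H4+H5))], H6
At step 3 the group reduced is feedback.

Answer: feedback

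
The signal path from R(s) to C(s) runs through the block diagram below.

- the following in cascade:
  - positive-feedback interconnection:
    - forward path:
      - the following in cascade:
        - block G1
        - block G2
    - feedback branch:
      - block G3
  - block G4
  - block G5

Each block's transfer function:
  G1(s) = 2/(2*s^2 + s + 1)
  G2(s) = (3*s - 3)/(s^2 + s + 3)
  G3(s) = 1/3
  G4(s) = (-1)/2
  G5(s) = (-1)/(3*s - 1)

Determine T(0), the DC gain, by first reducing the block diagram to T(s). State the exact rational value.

First reduce the diagram to T(s).

(1) multiply G1, G2 (series) -> (6*s - 6)/(2*s^4 + 3*s^3 + 8*s^2 + 4*s + 3)
(2) collapse the loop ((G1*G2) forward, G3 return) -> (6*s - 6)/(2*s^4 + 3*s^3 + 8*s^2 + 2*s + 5)
(3) combine [(G1*G2)/(1-(G1*G2)*G3)], G4, G5 in series -> (3*s - 3)/(6*s^5 + 7*s^4 + 21*s^3 - 2*s^2 + 13*s - 5)
Step 3 gives the overall T(s). Then T(0) = -3/(-5) = 3/5.

Answer: 3/5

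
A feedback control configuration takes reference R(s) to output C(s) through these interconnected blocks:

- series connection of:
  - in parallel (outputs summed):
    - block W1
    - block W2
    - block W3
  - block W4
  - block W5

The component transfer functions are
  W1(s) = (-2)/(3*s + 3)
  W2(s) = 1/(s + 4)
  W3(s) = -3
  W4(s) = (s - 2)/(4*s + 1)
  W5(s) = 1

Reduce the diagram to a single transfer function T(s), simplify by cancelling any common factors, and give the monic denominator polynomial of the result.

(1) add W1, W2, W3 (parallel), giving (-9*s^2 - 44*s - 41)/(3*s^2 + 15*s + 12)
(2) cascade (W1+W2+W3), W4, W5, giving (-9*s^3 - 26*s^2 + 47*s + 82)/(12*s^3 + 63*s^2 + 63*s + 12)
Step 2 gives the fully reduced T(s), with no common factor left to cancel. The denominator's leading coefficient is 12, so divide each of its coefficients by 12 to get the monic form.

Hence the answer: s^3 + 21*s^2/4 + 21*s/4 + 1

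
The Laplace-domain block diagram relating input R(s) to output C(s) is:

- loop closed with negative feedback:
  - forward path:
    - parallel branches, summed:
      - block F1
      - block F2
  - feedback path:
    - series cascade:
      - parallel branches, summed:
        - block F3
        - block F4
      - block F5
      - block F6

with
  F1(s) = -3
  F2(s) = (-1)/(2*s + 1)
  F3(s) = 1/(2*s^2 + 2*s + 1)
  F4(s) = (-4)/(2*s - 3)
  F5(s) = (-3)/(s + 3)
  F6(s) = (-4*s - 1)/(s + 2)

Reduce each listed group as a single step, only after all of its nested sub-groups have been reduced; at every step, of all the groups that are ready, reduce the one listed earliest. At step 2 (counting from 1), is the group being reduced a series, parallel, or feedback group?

1. combine F1, F2 in parallel
2. sum the parallel branches F3, F4
3. multiply (F3+F4), F5, F6 (series)
4. collapse the loop ((F1+F2) forward, ((F3+F4)*F5*F6) return)
Step 2 collapses a parallel group.

Final answer: parallel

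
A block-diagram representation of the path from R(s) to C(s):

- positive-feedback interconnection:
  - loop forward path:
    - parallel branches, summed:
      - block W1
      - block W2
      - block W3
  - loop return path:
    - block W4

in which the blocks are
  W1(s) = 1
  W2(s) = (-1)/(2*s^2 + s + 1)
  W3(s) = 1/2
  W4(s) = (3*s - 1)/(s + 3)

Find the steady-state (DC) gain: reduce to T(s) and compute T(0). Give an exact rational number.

The answer is 3/7.

Reasoning:
(1) combine W1, W2, W3 in parallel -> (6*s^2 + 3*s + 1)/(4*s^2 + 2*s + 2)
(2) feedback reduction of (W1+W2+W3), W4 -> (-6*s^3 - 21*s^2 - 10*s - 3)/(14*s^3 - 11*s^2 - 8*s - 7)
Evaluating the step-2 result (the overall T(s)) at s = 0 gives T(0) = -3/(-7) = 3/7.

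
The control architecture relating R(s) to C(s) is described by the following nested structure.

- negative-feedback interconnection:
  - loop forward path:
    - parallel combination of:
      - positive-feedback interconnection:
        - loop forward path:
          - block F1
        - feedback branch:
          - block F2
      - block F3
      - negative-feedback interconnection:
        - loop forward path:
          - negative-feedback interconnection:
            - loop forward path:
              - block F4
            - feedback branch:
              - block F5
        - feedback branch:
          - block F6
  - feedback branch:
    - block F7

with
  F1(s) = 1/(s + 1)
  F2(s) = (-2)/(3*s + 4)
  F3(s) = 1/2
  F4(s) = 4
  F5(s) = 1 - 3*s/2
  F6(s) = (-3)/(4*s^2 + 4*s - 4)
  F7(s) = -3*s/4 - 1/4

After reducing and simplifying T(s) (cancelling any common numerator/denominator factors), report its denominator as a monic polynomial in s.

First reduce the diagram to T(s).

(1) close the feedback loop around F1, F2; result (3*s + 4)/(3*s^2 + 7*s + 6)
(2) feedback reduction of F4, F5; result (-4)/(6*s - 5)
(3) close the feedback loop around [F4/(1+F4*F5)], F6; result (-4*s^2 - 4*s + 4)/(6*s^3 + s^2 - 11*s + 8)
(4) parallel reduction of [F1/(1-F1*F2)], F3, [[F4/(1+F4*F5)]/(1+[F4/(1+F4*F5)]*F6)]; result (18*s^5 + 57*s^4 - 16*s^3 - 185*s^2 - 42*s + 160)/(36*s^5 + 90*s^4 + 20*s^3 - 94*s^2 - 20*s + 96)
(5) close the feedback loop around ([F1/(1-F1*F2)]+F3+[[F4/(1+F4*F5)]/(1+[F4/(1+F4*F5)]*F6)]), F7; result (-72*s^5 - 228*s^4 + 64*s^3 + 740*s^2 + 168*s - 640)/(54*s^6 + 45*s^5 - 351*s^4 - 651*s^3 + 65*s^2 + 518*s - 224)
That last expression is T(s), already simplified. Scaling its denominator by 1/54 (the reciprocal of the leading coefficient) yields the monic denominator.

Answer: s^6 + 5*s^5/6 - 13*s^4/2 - 217*s^3/18 + 65*s^2/54 + 259*s/27 - 112/27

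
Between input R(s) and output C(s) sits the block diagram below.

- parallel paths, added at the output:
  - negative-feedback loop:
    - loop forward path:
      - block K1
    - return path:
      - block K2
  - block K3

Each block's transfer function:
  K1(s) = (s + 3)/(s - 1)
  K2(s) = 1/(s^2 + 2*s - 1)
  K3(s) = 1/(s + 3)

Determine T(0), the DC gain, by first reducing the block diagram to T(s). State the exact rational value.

Answer: -5/12

Working:
Step 1: reduce the feedback loop with forward K1 and return K2; result (s^3 + 5*s^2 + 5*s - 3)/(s^3 + s^2 - 2*s + 4)
Step 2: add [K1/(1+K1*K2)], K3 (parallel); result (s^4 + 9*s^3 + 21*s^2 + 10*s - 5)/(s^4 + 4*s^3 + s^2 - 2*s + 12)
That last expression is T(s); at s = 0 only the constant terms survive, so T(0) = -5/12.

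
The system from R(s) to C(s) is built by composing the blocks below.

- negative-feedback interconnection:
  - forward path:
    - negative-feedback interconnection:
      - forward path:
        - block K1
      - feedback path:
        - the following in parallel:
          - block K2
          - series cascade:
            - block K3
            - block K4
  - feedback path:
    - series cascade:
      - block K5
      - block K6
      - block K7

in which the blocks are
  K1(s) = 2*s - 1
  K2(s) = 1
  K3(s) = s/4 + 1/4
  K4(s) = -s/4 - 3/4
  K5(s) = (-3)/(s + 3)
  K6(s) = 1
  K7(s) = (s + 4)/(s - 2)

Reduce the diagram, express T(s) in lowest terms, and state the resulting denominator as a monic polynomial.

Answer: s^5 + 9*s^4/2 - 35*s^3/2 + 21*s^2/2 + 513*s/2 - 87

Working:
1. reduce the series chain K3, K4 = -s^2/16 - s/4 - 3/16
2. add K2, (K3*K4) (parallel) = -s^2/16 - s/4 + 13/16
3. close the feedback loop around K1, (K2+(K3*K4)) = (16 - 32*s)/(2*s^3 + 7*s^2 - 30*s - 3)
4. multiply K5, K6, K7 (series) = (-3*s - 12)/(s^2 + s - 6)
5. reduce the feedback loop with forward [K1/(1+K1*(K2+(K3*K4)))] and return (K5*K6*K7) = (-32*s^3 - 16*s^2 + 208*s - 96)/(2*s^5 + 9*s^4 - 35*s^3 + 21*s^2 + 513*s - 174)
Step 5 gives the fully reduced T(s), with no common factor left to cancel. The denominator's leading coefficient is 2, so divide each of its coefficients by 2 to get the monic form.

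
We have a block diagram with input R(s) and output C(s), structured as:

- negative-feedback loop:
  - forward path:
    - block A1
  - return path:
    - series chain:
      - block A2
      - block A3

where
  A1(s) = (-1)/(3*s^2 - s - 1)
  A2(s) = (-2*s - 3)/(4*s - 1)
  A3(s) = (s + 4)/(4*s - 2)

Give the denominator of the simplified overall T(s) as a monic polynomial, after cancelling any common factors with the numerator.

1. combine A2, A3 in series = (-2*s^2 - 11*s - 12)/(16*s^2 - 12*s + 2)
2. collapse the loop (A1 forward, (A2*A3) return) = (-16*s^2 + 12*s - 2)/(48*s^4 - 52*s^3 + 4*s^2 + 21*s + 10)
No further cancellation is possible in the step-2 result, so that is T(s). Its denominator becomes monic after dividing by the leading coefficient 48.

Hence the answer: s^4 - 13*s^3/12 + s^2/12 + 7*s/16 + 5/24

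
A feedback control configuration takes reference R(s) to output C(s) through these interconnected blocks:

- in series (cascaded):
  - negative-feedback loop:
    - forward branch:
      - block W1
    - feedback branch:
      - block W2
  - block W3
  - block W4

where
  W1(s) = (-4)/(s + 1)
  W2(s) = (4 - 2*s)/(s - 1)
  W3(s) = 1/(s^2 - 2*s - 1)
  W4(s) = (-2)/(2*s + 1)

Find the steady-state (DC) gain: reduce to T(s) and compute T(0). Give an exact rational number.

Step 1 - feedback reduction of W1, W2 gives (4 - 4*s)/(s^2 + 8*s - 17)
Step 2 - series reduction of [W1/(1+W1*W2)], W3, W4 gives (8*s - 8)/(2*s^5 + 13*s^4 - 62*s^3 + 18*s^2 + 60*s + 17)
DC gain: substitute s = 0 into T(s) from step 2: T(0) = -8/17.

Final answer: -8/17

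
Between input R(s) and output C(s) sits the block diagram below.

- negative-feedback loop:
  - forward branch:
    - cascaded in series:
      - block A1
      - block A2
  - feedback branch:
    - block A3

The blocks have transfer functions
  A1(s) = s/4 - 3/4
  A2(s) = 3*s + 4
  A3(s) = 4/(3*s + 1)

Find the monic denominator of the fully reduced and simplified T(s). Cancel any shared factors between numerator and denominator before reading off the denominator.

[1] series reduction of A1, A2 -> 3*s^2/4 - 5*s/4 - 3
[2] close the feedback loop around (A1*A2), A3 -> (9*s^3 - 12*s^2 - 41*s - 12)/(12*s^2 - 8*s - 44)
That last expression is T(s), already simplified. Scaling its denominator by 1/12 (the reciprocal of the leading coefficient) yields the monic denominator.

Hence the answer: s^2 - 2*s/3 - 11/3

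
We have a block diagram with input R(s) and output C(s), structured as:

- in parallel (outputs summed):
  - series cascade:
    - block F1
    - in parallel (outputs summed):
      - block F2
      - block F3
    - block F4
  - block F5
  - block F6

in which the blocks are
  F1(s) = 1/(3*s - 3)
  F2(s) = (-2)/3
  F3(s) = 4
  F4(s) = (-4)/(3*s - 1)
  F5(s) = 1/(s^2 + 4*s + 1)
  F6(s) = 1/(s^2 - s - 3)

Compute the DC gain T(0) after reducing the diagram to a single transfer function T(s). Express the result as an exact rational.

1. combine F2, F3 in parallel; result 10/3
2. cascade F1, (F2+F3), F4; result (-40)/(27*s^2 - 36*s + 9)
3. reduce the parallel group (F1*(F2+F3)*F4), F5, F6; result (14*s^4 - 111*s^3 + 96*s^2 + 619*s + 102)/(27*s^6 + 45*s^5 - 261*s^4 - 108*s^3 + 333*s^2 - 9*s - 27)
Evaluating the step-3 result (the overall T(s)) at s = 0 gives T(0) = 102/(-27) = -34/9.

Hence the answer: -34/9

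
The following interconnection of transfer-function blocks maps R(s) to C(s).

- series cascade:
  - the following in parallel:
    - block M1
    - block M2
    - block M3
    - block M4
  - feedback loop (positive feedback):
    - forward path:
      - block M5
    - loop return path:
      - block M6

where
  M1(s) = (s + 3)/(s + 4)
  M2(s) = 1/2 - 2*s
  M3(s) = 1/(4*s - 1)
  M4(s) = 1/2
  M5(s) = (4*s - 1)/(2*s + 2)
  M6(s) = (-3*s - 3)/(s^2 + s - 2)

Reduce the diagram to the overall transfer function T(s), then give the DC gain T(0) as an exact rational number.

(1) add M1, M2, M3, M4 (parallel), giving (-8*s^3 - 22*s^2 + 35*s - 3)/(4*s^2 + 15*s - 4)
(2) collapse the loop (M5 forward, M6 return), giving (4*s^3 + 3*s^2 - 9*s + 2)/(2*s^3 + 16*s^2 + 7*s - 7)
(3) cascade (M1+M2+M3+M4), [M5/(1-M5*M6)], giving (-8*s^5 - 30*s^4 + 29*s^3 + 76*s^2 - 73*s + 6)/(2*s^4 + 24*s^3 + 71*s^2 + 21*s - 28)
DC gain: substitute s = 0 into T(s) from step 3: T(0) = 6/(-28) = -3/14.

Final answer: -3/14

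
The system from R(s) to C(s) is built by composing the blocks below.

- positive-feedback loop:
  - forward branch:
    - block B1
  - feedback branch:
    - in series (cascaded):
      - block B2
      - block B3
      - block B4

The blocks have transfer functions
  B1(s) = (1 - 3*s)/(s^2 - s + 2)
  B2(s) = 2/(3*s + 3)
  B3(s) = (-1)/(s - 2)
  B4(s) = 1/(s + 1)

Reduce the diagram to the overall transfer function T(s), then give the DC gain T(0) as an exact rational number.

Reducing step by step:

1. combine B2, B3, B4 in series = (-2)/(3*s^3 - 9*s - 6)
2. feedback reduction of B1, (B2*B3*B4) = (-9*s^4 + 3*s^3 + 27*s^2 + 9*s - 6)/(3*s^5 - 3*s^4 - 3*s^3 + 3*s^2 - 18*s - 10)
Step 2 gives the overall T(s). Then T(0) = -6/(-10) = 3/5.

Answer: 3/5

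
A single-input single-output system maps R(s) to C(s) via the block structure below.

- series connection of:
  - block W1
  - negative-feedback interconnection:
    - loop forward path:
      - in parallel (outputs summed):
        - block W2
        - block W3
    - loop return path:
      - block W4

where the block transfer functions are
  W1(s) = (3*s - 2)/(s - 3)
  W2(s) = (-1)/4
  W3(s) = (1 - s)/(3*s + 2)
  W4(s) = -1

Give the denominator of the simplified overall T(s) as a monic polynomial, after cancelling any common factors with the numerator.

Step 1. parallel reduction of W2, W3: (2 - 7*s)/(12*s + 8)
Step 2. apply the feedback formula to (W2+W3), W4: (2 - 7*s)/(19*s + 6)
Step 3. multiply W1, [(W2+W3)/(1+(W2+W3)*W4)] (series): (-21*s^2 + 20*s - 4)/(19*s^2 - 51*s - 18)
No further cancellation is possible in the step-3 result, so that is T(s). Its denominator becomes monic after dividing by the leading coefficient 19.

Hence the answer: s^2 - 51*s/19 - 18/19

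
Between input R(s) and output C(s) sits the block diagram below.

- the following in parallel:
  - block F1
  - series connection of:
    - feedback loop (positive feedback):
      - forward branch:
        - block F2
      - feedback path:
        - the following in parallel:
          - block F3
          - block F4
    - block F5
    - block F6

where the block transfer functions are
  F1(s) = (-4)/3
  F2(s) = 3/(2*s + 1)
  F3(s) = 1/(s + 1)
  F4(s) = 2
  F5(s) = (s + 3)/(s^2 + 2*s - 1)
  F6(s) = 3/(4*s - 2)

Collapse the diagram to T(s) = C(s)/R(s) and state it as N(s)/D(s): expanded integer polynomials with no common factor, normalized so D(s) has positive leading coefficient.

Step 1. add F3, F4 (parallel) = (2*s + 3)/(s + 1)
Step 2. reduce the feedback loop with forward F2 and return (F3+F4) = (3*s + 3)/(2*s^2 - 3*s - 8)
Step 3. multiply [F2/(1-F2*(F3+F4))], F5, F6 (series) = (9*s^2 + 36*s + 27)/(8*s^5 - 66*s^3 - 20*s^2 + 58*s - 16)
Step 4. parallel reduction of F1, ([F2/(1-F2*(F3+F4))]*F5*F6) - this is the overall T(s), already in the required normalized form

Therefore the answer is (-32*s^5 + 264*s^3 + 107*s^2 - 124*s + 145)/(24*s^5 - 198*s^3 - 60*s^2 + 174*s - 48).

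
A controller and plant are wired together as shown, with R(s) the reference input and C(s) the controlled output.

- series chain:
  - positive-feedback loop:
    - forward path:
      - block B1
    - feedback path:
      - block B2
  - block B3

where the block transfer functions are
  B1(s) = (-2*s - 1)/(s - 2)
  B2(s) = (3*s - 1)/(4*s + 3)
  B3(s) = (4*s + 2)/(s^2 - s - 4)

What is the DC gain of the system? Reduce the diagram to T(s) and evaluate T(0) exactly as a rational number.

(1) feedback reduction of B1, B2 = (-8*s^2 - 10*s - 3)/(10*s^2 - 4*s - 7)
(2) multiply [B1/(1-B1*B2)], B3 (series) = (-32*s^3 - 56*s^2 - 32*s - 6)/(10*s^4 - 14*s^3 - 43*s^2 + 23*s + 28)
The step-2 result is T(s). Setting s = 0: T(0) = -6/28 = -3/14.

Answer: -3/14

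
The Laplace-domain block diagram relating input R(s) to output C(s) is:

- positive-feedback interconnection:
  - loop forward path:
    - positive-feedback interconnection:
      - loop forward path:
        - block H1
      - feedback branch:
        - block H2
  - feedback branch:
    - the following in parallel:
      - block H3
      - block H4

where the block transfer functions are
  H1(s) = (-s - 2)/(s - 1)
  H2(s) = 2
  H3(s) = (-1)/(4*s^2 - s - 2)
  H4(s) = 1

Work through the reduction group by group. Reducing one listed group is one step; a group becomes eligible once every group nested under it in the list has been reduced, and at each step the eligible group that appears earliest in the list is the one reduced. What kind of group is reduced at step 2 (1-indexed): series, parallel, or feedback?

The answer is parallel.

Reasoning:
(1) close the feedback loop around H1, H2
(2) reduce the parallel group H3, H4
(3) close the feedback loop around [H1/(1-H1*H2)], (H3+H4)
Step 2: parallel.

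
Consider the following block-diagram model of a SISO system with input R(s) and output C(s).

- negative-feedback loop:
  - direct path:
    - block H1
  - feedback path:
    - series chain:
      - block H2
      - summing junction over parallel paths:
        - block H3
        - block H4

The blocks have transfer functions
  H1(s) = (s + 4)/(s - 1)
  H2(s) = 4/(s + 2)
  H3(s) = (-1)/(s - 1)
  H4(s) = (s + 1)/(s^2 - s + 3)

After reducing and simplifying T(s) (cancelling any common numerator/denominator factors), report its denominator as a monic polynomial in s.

Answer: s^5 - s^4 + 9*s^2 - 11*s - 58

Working:
Step 1. parallel reduction of H3, H4 gives (s - 4)/(s^3 - 2*s^2 + 4*s - 3)
Step 2. cascade H2, (H3+H4) gives (4*s - 16)/(s^4 + 5*s - 6)
Step 3. apply the feedback formula to H1, (H2*(H3+H4)) gives (s^5 + 4*s^4 + 5*s^2 + 14*s - 24)/(s^5 - s^4 + 9*s^2 - 11*s - 58)
The result of step 3 is T(s) in lowest terms. Its denominator already has leading coefficient 1, so it is monic as it stands.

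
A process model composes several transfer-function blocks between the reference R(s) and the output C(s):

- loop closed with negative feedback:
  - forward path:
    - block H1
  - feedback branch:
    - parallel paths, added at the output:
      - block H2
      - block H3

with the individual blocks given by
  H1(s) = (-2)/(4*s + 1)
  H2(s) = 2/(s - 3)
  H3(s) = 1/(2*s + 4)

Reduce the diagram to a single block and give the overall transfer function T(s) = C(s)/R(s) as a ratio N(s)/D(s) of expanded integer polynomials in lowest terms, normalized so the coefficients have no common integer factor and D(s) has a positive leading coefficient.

[1] sum the parallel branches H2, H3 = (5*s + 5)/(2*s^2 - 2*s - 12)
[2] feedback reduction of H1, (H2+H3); the result is T(s) itself (integer coefficients, no common factor, positive leading denominator coefficient)

Final answer: (-2*s^2 + 2*s + 12)/(4*s^3 - 3*s^2 - 30*s - 11)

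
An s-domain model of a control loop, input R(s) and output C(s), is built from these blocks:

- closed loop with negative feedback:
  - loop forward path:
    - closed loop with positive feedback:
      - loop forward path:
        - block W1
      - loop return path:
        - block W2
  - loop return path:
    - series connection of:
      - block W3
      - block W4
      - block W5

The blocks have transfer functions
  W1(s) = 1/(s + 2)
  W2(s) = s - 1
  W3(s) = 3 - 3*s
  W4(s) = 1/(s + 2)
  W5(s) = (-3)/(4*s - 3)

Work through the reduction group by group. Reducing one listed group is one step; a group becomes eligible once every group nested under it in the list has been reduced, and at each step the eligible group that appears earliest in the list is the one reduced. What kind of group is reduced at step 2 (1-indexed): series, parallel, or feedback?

Step 1 - feedback reduction of W1, W2
Step 2 - multiply W3, W4, W5 (series)
Step 3 - collapse the loop ([W1/(1-W1*W2)] forward, (W3*W4*W5) return)
So the answer for step 2 is series.

Answer: series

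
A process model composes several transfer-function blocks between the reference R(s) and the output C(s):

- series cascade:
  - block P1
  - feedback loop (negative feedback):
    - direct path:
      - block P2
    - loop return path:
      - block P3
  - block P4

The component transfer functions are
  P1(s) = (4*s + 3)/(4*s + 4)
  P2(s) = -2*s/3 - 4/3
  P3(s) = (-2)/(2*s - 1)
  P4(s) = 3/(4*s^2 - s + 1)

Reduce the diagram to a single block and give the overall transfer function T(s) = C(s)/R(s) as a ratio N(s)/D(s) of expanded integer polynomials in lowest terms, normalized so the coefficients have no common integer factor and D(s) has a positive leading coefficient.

The answer is (-24*s^3 - 54*s^2 - 3*s + 18)/(80*s^4 + 100*s^3 + 30*s^2 + 20*s + 10).

Reasoning:
Step 1: apply the feedback formula to P2, P3; result (-4*s^2 - 6*s + 4)/(10*s + 5)
Step 2: combine P1, [P2/(1+P2*P3)], P4 in series - this is the overall T(s), already in the required normalized form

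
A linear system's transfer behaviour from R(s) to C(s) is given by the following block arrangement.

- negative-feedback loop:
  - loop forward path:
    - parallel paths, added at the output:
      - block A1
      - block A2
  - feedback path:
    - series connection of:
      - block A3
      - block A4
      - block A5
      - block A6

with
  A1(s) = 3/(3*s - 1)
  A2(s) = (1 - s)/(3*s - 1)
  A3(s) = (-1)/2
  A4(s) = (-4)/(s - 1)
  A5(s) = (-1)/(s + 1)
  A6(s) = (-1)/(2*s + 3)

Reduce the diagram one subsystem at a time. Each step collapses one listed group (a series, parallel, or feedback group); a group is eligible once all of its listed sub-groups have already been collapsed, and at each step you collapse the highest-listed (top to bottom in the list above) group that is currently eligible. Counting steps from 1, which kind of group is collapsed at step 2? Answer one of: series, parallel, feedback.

Step 1. sum the parallel branches A1, A2
Step 2. cascade A3, A4, A5, A6
Step 3. apply the feedback formula to (A1+A2), (A3*A4*A5*A6)
The group at step 2 is a series group.

Answer: series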